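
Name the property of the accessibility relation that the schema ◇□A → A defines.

This schema is equivalent to the B axiom A → □◇A.
Its frame correspondent is symmetry — ∀x ∀y (Rxy → Ryx).

Symmetry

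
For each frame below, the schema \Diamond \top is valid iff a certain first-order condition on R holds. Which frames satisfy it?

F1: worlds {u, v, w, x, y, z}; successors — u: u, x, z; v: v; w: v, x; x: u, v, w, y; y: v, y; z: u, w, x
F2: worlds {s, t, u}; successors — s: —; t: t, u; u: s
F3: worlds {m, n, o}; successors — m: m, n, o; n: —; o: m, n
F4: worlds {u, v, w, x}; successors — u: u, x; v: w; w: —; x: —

The schema corresponds to seriality: \forall x \exists y Rxy.
F1: ✓.
F2: fails — world s has no successor.
F3: fails — world n has no successor.
F4: fails — world w has no successor.
Valid on: F1.

F1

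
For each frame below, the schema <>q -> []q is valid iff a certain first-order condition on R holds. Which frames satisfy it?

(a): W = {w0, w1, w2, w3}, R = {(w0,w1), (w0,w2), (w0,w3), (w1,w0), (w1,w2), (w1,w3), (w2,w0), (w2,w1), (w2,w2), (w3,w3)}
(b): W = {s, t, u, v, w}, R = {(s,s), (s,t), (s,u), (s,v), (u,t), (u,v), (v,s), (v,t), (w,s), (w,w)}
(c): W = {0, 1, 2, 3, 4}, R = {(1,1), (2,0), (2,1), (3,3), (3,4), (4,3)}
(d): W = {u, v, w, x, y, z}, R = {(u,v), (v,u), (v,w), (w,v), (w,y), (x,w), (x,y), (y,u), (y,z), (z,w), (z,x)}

none

This is the axiom for partial functionality; its first-order frame correspondent is forall x forall y forall z (Rxy & Rxz -> y = z).
(a): fails — w0 sees both w1 and w2.
(b): fails — s sees both s and t.
(c): fails — 2 sees both 0 and 1.
(d): fails — v sees both u and w.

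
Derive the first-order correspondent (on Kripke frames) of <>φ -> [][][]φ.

This is a Sahlqvist (Geach-type) schema ◇^1□^0φ → □^3◇^0φ.
First-order correspondent: forall x forall y forall z ((xRy & x R^3 z) -> exists w (y = w & z = w)).

forall x forall y forall z ((xRy & x R^3 z) -> exists w (y = w & z = w))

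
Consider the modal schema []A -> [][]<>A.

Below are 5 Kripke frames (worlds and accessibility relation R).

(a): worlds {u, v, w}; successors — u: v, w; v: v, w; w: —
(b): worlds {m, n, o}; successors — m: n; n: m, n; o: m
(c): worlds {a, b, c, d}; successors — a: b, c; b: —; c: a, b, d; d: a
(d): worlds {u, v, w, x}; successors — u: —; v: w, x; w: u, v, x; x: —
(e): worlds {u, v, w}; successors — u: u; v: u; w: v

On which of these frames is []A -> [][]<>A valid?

(b)

The schema corresponds to a generalized confluence (Geach) condition: forall x forall z (x R^2 z -> exists w (xRw & zRw)).
(a): fails — uR²w but no t with uRt and wRt.
(b): satisfies the condition.
(c): fails — aR²b but no w with aRw and bRw.
(d): fails — vR²u but no t with vRt and uRt.
(e): fails — wR²u but no t with wRt and uRt.
Valid on: (b).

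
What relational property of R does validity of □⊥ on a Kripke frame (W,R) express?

Emptiness of R

□⊥ is valid iff no world has any successor (otherwise □⊥ fails at any world with one).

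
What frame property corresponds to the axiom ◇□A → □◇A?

This schema is the .2 axiom.
It corresponds to convergence: ∀x ∀y ∀z (Rxy ∧ Rxz → ∃w (Ryw ∧ Rzw)).

Convergence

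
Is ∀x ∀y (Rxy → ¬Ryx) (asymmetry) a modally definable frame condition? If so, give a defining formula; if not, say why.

Any modally definable frame class is closed under surjective bounded morphisms.
The 4-cycle (worlds a,b,c,d with a→b→c→d→a) is asymmetric. Mapping every world to a single reflexive point • is a surjective bounded morphism, and the reflexive point is not asymmetric (R•• but asymmetry requires ¬R••).
So the class is not modally definable.

No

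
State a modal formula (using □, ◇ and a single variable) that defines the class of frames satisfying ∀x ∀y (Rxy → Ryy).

The condition is shift-reflexivity. The T□ schema □(□q → q) defines it.
Suppose □(□q→q) is valid. Take Rxy and set V(q)={w : Ryw}. Then at y, □q holds; since □(□q→q) at x, □q→q at y, so q at y, i.e. Ryy.

□(□q → q)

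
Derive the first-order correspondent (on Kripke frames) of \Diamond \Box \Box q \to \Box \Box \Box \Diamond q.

\forall x \forall y \forall z ((xRy \wedge x R^3 z) \to \exists w (y R^2 w \wedge zRw))

This is a Sahlqvist (Geach-type) schema ◇^1□^2q → □^3◇^1q.
First-order correspondent: \forall x \forall y \forall z ((xRy \wedge x R^3 z) \to \exists w (y R^2 w \wedge zRw)).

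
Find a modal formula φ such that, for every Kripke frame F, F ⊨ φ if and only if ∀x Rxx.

This is reflexivity; the standard corresponding axiom is T: □q → q.
Suppose □q→q is valid. At any x set V(q)={w : Rxw}. Then □q holds at x, so q holds at x, i.e. Rxx.

□q → q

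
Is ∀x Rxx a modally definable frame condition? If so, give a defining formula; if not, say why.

Yes — defined by □r → r

The condition is reflexivity. A defining modal formula is □r → r.
Suppose □r→r is valid. At any x set V(r)={w : Rxw}. Then □r holds at x, so r holds at x, i.e. Rxx.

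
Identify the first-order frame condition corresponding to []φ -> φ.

reflexivity: forall x Rxx

This is the T axiom.
It corresponds to reflexivity: forall x Rxx.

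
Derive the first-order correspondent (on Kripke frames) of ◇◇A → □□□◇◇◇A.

This is a Sahlqvist (Geach-type) schema ◇^2□^0A → □^3◇^3A.
Minimal-valuation argument: fix x; take any y with xR^2y and any z with xR^3z. Set V(A) to the set of worlds R-reachable from y in exactly 0 steps. Then □^0A holds at y, so the antecedent holds at x; validity forces ◇^3A at z, giving a w with zR^3w and yR^0w.
First-order correspondent: ∀x ∀y ∀z ((xR²y ∧ xR³z) → ∃w (y = w ∧ zR³w)).

∀x ∀y ∀z ((xR²y ∧ xR³z) → ∃w (y = w ∧ zR³w))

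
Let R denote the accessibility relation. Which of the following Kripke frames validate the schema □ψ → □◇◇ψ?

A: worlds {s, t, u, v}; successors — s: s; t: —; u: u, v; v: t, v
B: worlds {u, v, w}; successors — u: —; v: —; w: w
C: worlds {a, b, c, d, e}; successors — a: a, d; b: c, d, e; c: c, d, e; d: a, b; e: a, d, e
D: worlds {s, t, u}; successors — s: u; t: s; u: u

B, C

The schema corresponds to a generalized confluence (Geach) condition: ∀x ∀z (xRz → ∃w (xRw ∧ zR²w)).
A: fails — vRt but no w with vRw and tR²w.
B: condition met.
C: condition met.
D: fails — tRs but no w with tRw and sR²w.
Valid on: B, C.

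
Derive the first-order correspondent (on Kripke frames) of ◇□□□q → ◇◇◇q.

This is a Sahlqvist (Geach-type) schema ◇^1□^3q → □^0◇^3q.
First-order correspondent: ∀x ∀y (xRy → ∃w (yR³w ∧ xR³w)).

∀x ∀y (xRy → ∃w (yR³w ∧ xR³w))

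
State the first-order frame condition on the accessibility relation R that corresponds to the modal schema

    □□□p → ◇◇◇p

∀x ∃w (xR³w ∧ xR³w)

This is a Sahlqvist (Geach-type) schema ◇^0□^3p → □^0◇^3p.
First-order correspondent: ∀x ∃w (xR³w ∧ xR³w).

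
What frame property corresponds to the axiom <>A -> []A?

partial functionality: forall x forall y forall z (Rxy & Rxz -> y = z)

Suppose ◇A→□A is valid. Take Rxy, Rxz and set V(A)={y}. Then ◇A at x, so □A at x, so A at z, i.e. z=y.
The converse is a direct semantic check.
So the correspondent is partial functionality.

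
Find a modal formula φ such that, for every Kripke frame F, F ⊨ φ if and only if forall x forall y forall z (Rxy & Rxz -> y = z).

The condition is partial functionality. The CD schema ◇p → □p defines it.
Suppose ◇p→□p is valid. Take Rxy, Rxz and set V(p)={y}. Then ◇p at x, so □p at x, so p at z, i.e. z=y.

◇p → □p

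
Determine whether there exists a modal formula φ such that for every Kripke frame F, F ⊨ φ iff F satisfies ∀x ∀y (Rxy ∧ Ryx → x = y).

Modal frame validity is preserved under surjective bounded morphisms.
The 8-cycle (worlds s,t,u,v,w,x,y,z with s→t→u→v→w→x→y→z→s) is antisymmetric. Sending even-indexed worlds to a and odd-indexed worlds to b is a surjective bounded morphism onto the two-world frame with a↔b, which is not antisymmetric.
Hence antisymmetry is not modally definable.

No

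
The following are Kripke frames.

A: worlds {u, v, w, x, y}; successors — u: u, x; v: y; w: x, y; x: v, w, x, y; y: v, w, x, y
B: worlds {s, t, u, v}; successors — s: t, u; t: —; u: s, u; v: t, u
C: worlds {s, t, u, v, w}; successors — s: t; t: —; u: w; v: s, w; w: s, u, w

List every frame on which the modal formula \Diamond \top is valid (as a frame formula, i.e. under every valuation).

Frame correspondent (Sahlqvist): \forall x \exists y Rxy — i.e. seriality.
A: holds.
B: fails — world t has no successor.
C: fails — world t has no successor.
Valid on: A.

A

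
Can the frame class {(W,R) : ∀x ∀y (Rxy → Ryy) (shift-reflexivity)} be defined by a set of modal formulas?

Yes: it is shift-reflexivity, defined by the T□ schema □(□q → q).
Suppose □(□q→q) is valid. Take Rxy and set V(q)={w : Ryw}. Then at y, □q holds; since □(□q→q) at x, □q→q at y, so q at y, i.e. Ryy.

Yes — defined by □(□q → q)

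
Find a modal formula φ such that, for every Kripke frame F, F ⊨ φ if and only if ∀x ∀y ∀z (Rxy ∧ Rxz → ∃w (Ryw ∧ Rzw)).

The condition is convergence. The .2 schema ◇□ψ → □◇ψ defines it.
Suppose ◇□ψ→□◇ψ is valid. Take Rxy, Rxz and set V(ψ)={w : Ryw}. Then □ψ at y so ◇□ψ at x, so □◇ψ at x, so ◇ψ at z, giving w with Rzw and Ryw.

◇□ψ → □◇ψ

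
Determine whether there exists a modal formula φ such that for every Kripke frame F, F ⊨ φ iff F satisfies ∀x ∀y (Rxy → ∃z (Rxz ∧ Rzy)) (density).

Yes: it is density, defined by the C4 schema □□q → □q.
Suppose □□q→□q is valid. Take Rxy and set V(q)={w : xR²w}. Then □□q at x, so □q at x, so q at y, i.e. ∃z(Rxz∧Rzy).

Definable; □□q → □q defines it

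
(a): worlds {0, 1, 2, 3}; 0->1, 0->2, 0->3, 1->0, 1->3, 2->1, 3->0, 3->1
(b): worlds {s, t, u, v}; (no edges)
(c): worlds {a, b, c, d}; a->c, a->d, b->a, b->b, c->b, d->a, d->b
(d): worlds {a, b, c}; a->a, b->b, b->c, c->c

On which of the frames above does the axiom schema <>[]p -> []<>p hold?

(b), (d)

This is the axiom for convergence; its first-order frame correspondent is forall x forall y forall z (Rxy & Rxz -> exists w (Ryw & Rzw)).
(a): fails — R02 and R01 but 2 and 1 have no common successor.
(b): satisfies the condition.
(c): fails — Rbb and Rba but b and a have no common successor.
(d): satisfies the condition.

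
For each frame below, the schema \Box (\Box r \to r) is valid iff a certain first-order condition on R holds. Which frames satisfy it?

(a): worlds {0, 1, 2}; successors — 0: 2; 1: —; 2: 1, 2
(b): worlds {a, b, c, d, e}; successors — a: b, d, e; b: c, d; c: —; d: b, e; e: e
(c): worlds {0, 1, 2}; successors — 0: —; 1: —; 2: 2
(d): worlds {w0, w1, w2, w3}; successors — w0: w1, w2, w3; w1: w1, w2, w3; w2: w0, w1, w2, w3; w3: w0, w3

(c)

The schema corresponds to shift-reflexivity: \forall x \forall y (Rxy \to Ryy).
(a): fails — R21 but not R11.
(b): fails — Rbc but not Rcc.
(c): satisfies the condition.
(d): fails — Rw3w0 but not Rw0w0.
Valid on: (c).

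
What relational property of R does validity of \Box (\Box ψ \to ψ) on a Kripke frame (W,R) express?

shift-reflexivity: \forall x \forall y (Rxy \to Ryy)

Suppose □(□ψ→ψ) is valid. Take Rxy and set V(ψ)={w : Ryw}. Then at y, □ψ holds; since □(□ψ→ψ) at x, □ψ→ψ at y, so ψ at y, i.e. Ryy.
Conversely, on a frame with shift-reflexivity the schema holds at every world under every valuation.
Frame condition: \forall x \forall y (Rxy \to Ryy).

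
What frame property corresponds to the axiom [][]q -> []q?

Suppose □□q→□q is valid. Take Rxy and set V(q)={w : xR²w}. Then □□q at x, so □q at x, so q at y, i.e. ∃z(Rxz∧Rzy).

density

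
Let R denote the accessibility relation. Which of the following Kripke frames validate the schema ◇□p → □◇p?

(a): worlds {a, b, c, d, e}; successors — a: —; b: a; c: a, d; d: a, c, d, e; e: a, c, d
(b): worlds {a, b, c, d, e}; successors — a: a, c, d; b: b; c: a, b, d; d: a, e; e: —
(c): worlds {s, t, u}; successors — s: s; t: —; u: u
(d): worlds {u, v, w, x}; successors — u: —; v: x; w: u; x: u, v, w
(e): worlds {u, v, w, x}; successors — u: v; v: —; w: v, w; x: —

(c)

Frame correspondent (Sahlqvist): ∀x ∀y ∀z (Rxy ∧ Rxz → ∃w (Ryw ∧ Rzw)) — i.e. convergence.
(a): fails — Rba and Rba but a and a have no common successor.
(b): fails — Rcd and Rcb but d and b have no common successor.
(c): condition met.
(d): fails — Rwu and Rwu but u and u have no common successor.
(e): fails — Ruv and Ruv but v and v have no common successor.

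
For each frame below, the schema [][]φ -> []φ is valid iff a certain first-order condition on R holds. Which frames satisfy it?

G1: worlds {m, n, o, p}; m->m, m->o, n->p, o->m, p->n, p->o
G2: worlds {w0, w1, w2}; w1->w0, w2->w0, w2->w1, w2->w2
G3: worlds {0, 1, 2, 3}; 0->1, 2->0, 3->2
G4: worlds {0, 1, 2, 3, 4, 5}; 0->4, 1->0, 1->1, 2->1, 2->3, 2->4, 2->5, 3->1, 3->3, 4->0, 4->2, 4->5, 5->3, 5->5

Frame correspondent (Sahlqvist): forall x forall y (Rxy -> exists z (Rxz & Rzy)) — i.e. density.
G1: fails — Rpn but no z with Rpz and Rzn.
G2: fails — Rw1w0 but no z with Rw1z and Rzw0.
G3: fails — R01 but no z with R0z and Rz1.
G4: fails — R04 but no z with R0z and Rz4.

none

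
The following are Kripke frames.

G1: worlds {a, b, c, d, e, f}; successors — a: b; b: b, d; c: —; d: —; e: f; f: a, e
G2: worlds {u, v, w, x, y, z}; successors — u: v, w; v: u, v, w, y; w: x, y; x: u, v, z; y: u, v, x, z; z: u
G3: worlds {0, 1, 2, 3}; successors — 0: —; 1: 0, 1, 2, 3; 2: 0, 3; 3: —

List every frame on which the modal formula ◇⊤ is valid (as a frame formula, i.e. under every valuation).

Frame correspondent (Sahlqvist): ∀x ∃y Rxy — i.e. seriality.
G1: fails — world c has no successor.
G2: holds.
G3: fails — world 0 has no successor.
Valid on: G2.

G2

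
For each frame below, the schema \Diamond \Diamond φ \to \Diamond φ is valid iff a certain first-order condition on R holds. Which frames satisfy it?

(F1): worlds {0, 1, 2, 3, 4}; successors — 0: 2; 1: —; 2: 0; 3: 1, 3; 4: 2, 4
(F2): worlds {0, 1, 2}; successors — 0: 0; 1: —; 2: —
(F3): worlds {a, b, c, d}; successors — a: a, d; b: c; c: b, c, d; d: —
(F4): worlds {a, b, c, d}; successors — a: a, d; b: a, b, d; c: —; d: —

(F2), (F4)

The schema corresponds to a generalized confluence (Geach) condition: \forall x \forall y (x R^2 y \to \exists w (y = w \wedge xRw)).
(F1): fails — 0R²0 but no w with 0=w and 0Rw.
(F2): holds.
(F3): fails — bR²b but no w with b=w and bRw.
(F4): holds.
Valid on: (F2), (F4).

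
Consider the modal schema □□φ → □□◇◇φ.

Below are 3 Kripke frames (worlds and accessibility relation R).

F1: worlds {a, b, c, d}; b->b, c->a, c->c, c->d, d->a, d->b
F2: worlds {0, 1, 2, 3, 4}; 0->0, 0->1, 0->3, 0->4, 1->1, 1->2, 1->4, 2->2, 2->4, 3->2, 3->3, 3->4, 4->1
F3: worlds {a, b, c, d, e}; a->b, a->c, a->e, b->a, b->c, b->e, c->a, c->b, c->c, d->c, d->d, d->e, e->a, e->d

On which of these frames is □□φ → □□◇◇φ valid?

F2, F3

This is the axiom for a generalized confluence (Geach) condition; its first-order frame correspondent is ∀x ∀z (xR²z → ∃w (xR²w ∧ zR²w)).
F1: fails — cR²a but no w with cR²w and aR²w.
F2: ✓.
F3: ✓.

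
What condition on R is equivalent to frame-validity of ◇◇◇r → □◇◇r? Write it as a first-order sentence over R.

This is a Sahlqvist (Geach-type) schema ◇^3□^0r → □^1◇^2r.
Minimal-valuation argument: fix x; take any y with xR^3y and any z with xR^1z. Set V(r) to the set of worlds R-reachable from y in exactly 0 steps. Then □^0r holds at y, so the antecedent holds at x; validity forces ◇^2r at z, giving a w with zR^2w and yR^0w.
First-order correspondent: ∀x ∀y ∀z ((xR³y ∧ xRz) → ∃w (y = w ∧ zR²w)).

∀x ∀y ∀z ((xR³y ∧ xRz) → ∃w (y = w ∧ zR²w))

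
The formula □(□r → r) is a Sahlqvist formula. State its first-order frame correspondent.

shift-reflexivity

Suppose □(□r→r) is valid. Take Rxy and set V(r)={w : Ryw}. Then at y, □r holds; since □(□r→r) at x, □r→r at y, so r at y, i.e. Ryy.
The converse is a direct semantic check.
So the correspondent is shift-reflexivity.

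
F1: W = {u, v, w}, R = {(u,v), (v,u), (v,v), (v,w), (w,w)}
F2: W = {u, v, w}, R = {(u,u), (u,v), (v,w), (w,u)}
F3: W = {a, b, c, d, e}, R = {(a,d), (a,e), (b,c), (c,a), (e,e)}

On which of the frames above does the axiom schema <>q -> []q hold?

none

The schema corresponds to partial functionality: forall x forall y forall z (Rxy & Rxz -> y = z).
F1: fails — v sees both u and v.
F2: fails — u sees both u and v.
F3: fails — a sees both d and e.
Valid on no frame.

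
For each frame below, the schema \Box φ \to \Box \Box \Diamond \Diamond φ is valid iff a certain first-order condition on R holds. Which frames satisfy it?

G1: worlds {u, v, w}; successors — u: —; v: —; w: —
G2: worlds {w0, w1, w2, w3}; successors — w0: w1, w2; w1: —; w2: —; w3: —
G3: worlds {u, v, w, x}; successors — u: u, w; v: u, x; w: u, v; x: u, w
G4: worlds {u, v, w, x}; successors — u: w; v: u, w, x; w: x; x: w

This is the axiom for a generalized confluence (Geach) condition; its first-order frame correspondent is \forall x \forall z (x R^2 z \to \exists w (xRw \wedge z R^2 w)).
G1: holds.
G2: holds.
G3: holds.
G4: fails — uR²x but no t with uRt and xR²t.
Valid on: G1, G2, G3.

G1, G2, G3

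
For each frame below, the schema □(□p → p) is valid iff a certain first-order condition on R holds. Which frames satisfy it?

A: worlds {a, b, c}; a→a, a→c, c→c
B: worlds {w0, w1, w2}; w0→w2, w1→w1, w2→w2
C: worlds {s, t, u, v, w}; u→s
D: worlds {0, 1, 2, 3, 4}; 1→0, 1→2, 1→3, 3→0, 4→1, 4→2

This is the axiom for shift-reflexivity; its first-order frame correspondent is ∀x ∀y (Rxy → Ryy).
A: satisfies the condition.
B: satisfies the condition.
C: fails — Rus but not Rss.
D: fails — R10 but not R00.

A, B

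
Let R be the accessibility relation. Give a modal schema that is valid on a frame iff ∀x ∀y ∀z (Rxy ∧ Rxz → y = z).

◇s → □s

The condition is partial functionality. The CD schema ◇s → □s defines it.
Suppose ◇s→□s is valid. Take Rxy, Rxz and set V(s)={y}. Then ◇s at x, so □s at x, so s at z, i.e. z=y.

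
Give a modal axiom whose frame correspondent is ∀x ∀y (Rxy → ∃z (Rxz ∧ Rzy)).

This is density; the standard corresponding axiom is C4: □□r → □r.

□□r → □r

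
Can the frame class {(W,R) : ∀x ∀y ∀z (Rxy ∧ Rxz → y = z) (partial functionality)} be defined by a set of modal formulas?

The condition is partial functionality. A defining modal formula is ◇r → □r.

Yes, by ◇r → □r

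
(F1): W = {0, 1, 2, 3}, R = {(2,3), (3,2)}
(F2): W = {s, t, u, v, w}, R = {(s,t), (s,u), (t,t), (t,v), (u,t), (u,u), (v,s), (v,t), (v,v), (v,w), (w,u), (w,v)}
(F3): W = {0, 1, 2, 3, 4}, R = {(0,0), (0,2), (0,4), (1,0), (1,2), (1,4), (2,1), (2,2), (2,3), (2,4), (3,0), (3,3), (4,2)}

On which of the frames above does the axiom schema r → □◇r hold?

(F1)

Frame correspondent (Sahlqvist): ∀x ∀y (Rxy → Ryx) — i.e. symmetry.
(F1): holds.
(F2): fails — Rut but not Rtu.
(F3): fails — R10 but not R01.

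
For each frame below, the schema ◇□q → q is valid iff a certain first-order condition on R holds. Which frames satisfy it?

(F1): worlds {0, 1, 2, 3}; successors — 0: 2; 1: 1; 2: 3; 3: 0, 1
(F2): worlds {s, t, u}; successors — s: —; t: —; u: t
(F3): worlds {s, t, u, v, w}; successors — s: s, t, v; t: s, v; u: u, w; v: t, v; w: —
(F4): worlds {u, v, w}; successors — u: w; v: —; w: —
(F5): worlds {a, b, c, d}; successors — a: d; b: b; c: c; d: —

The schema corresponds to symmetry: ∀x ∀y (Rxy → Ryx).
(F1): fails — R31 but not R13.
(F2): fails — Rut but not Rtu.
(F3): fails — Ruw but not Rwu.
(F4): fails — Ruw but not Rwu.
(F5): fails — Rad but not Rda.
Valid on no frame.

none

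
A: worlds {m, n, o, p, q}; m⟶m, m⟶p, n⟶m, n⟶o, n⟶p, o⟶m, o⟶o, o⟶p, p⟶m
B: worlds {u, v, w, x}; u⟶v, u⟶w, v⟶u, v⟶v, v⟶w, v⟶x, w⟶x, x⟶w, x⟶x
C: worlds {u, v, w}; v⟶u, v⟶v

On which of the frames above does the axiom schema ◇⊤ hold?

The schema corresponds to seriality: ∀x ∃y Rxy.
A: fails — world q has no successor.
B: satisfies the condition.
C: fails — world u has no successor.
Valid on: B.

B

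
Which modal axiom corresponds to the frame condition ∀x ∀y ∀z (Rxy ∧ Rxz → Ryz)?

This is the Euclidean property; the standard corresponding axiom is 5: ◇p → □◇p.
Suppose ◇p→□◇p is valid. Take Rxy, Rxz and set V(p)={y}. Then ◇p at x, so □◇p at x, so ◇p at z, so some w with Rzw has p; w=y, i.e. Rzy. By symmetry of the argument, Ryz.

◇p → □◇p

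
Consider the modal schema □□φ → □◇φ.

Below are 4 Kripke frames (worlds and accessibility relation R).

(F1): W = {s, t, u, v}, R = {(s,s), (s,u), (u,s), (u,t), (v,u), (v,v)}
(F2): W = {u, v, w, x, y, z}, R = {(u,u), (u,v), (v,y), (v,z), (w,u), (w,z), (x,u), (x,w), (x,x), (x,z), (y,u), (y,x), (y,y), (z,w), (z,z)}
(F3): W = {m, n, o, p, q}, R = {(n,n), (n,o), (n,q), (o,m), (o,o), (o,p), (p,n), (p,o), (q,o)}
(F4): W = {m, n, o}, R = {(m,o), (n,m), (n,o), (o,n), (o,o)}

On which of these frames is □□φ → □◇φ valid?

This is the axiom for a generalized confluence (Geach) condition; its first-order frame correspondent is ∀x ∀z (xRz → ∃w (xR²w ∧ zRw)).
(F1): fails — uRt but no w with uR²w and tRw.
(F2): satisfies the condition.
(F3): fails — oRm but no w with oR²w and mRw.
(F4): satisfies the condition.

(F2), (F4)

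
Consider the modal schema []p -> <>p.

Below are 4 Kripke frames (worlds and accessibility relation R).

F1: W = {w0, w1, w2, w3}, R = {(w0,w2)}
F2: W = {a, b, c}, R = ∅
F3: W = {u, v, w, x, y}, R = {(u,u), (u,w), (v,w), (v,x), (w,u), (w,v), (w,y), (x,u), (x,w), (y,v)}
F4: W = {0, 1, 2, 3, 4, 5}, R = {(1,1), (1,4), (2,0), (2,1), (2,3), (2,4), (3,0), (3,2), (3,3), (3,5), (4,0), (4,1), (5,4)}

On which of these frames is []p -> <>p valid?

F3

This is the axiom for seriality; its first-order frame correspondent is forall x exists y Rxy.
F1: fails — world w1 has no successor.
F2: fails — world a has no successor.
F3: ✓.
F4: fails — world 0 has no successor.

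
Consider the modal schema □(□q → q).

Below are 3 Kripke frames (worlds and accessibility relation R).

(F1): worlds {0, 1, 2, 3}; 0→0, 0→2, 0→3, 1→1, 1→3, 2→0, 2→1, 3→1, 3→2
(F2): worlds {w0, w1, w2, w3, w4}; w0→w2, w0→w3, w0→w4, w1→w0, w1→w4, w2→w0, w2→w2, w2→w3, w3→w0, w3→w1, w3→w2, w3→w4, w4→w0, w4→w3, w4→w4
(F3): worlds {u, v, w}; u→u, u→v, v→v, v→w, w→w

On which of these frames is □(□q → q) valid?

(F3)

This is the axiom for shift-reflexivity; its first-order frame correspondent is ∀x ∀y (Rxy → Ryy).
(F1): fails — R32 but not R22.
(F2): fails — Rw1w0 but not Rw0w0.
(F3): condition met.
Valid on: (F3).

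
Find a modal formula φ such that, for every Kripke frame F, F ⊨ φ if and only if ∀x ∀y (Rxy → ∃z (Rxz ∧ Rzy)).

This is density; the standard corresponding axiom is C4: □□s → □s.
Suppose □□s→□s is valid. Take Rxy and set V(s)={w : xR²w}. Then □□s at x, so □s at x, so s at y, i.e. ∃z(Rxz∧Rzy).

□□s → □s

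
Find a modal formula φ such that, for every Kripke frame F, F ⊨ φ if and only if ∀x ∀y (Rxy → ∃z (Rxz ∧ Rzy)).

A defining formula is □□r → □r (the C4 axiom).

□□r → □r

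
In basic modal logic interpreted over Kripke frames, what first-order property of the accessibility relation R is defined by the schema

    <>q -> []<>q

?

the Euclidean property: forall x forall y forall z (Rxy & Rxz -> Ryz)

Suppose ◇q→□◇q is valid. Take Rxy, Rxz and set V(q)={y}. Then ◇q at x, so □◇q at x, so ◇q at z, so some w with Rzw has q; w=y, i.e. Rzy. By symmetry of the argument, Ryz.
Conversely, any frame satisfying forall x forall y forall z (Rxy & Rxz -> Ryz) validates the schema.
Frame condition: forall x forall y forall z (Rxy & Rxz -> Ryz).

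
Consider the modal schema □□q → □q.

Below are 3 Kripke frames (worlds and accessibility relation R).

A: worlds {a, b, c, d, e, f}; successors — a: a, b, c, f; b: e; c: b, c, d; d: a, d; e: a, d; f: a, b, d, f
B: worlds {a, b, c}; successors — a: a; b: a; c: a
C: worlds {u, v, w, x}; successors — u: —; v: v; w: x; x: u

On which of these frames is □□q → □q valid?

The schema corresponds to density: ∀x ∀y (Rxy → ∃z (Rxz ∧ Rzy)).
A: fails — Rbe but no z with Rbz and Rze.
B: satisfies the condition.
C: fails — Rxu but no z with Rxz and Rzu.
Valid on: B.

B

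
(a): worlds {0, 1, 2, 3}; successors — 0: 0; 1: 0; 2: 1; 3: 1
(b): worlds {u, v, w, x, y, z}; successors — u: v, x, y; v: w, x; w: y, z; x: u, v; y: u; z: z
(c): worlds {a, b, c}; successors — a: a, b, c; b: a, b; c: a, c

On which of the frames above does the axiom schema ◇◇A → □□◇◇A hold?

This is the axiom for a generalized confluence (Geach) condition; its first-order frame correspondent is ∀x ∀y ∀z ((xR²y ∧ xR²z) → ∃w (y = w ∧ zR²w)).
(a): satisfies the condition.
(b): fails — uR²u, uR²x but no t with u=t and xR²t.
(c): satisfies the condition.
Valid on: (a), (c).

(a), (c)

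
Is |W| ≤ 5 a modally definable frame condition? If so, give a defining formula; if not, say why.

Any modally definable frame class is closed under disjoint unions.
Any modal formula valid on each of 6 disjoint one-world frames is valid on their disjoint union (validity is preserved under disjoint unions). Each one-world frame has |W|=1≤5, but the union has |W|=6.
Hence having at most 5 worlds is not modally definable.

No — not modally definable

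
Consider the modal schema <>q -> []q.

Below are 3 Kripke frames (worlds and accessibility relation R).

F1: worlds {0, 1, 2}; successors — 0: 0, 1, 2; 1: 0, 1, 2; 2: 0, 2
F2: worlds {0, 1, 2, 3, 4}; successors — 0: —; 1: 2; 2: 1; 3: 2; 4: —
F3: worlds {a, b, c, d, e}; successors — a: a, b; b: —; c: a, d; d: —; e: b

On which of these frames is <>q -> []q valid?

This is the axiom for partial functionality; its first-order frame correspondent is forall x forall y forall z (Rxy & Rxz -> y = z).
F1: fails — 0 sees both 0 and 1.
F2: condition met.
F3: fails — a sees both a and b.

F2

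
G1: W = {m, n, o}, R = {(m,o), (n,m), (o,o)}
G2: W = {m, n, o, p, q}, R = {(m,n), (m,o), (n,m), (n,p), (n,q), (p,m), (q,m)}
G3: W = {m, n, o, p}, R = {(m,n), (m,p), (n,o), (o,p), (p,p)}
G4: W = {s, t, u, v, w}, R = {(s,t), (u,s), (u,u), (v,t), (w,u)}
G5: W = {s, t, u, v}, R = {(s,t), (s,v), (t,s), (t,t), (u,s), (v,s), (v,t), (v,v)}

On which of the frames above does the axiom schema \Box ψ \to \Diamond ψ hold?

G1, G3, G5

The schema corresponds to seriality: \forall x \exists y Rxy.
G1: holds.
G2: fails — world o has no successor.
G3: holds.
G4: fails — world t has no successor.
G5: holds.
Valid on: G1, G3, G5.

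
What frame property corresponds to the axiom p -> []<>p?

Symmetry

Suppose p→□◇p is valid. Take Rxy and set V(p)={x}. Then p at x, so □◇p at x, so ◇p at y, so some z with Ryz has p; z=x, i.e. Ryx.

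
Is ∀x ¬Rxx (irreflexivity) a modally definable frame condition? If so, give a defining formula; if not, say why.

Not definable by any modal formula

If a class were modally definable it would be closed under surjective bounded morphisms (Goldblatt–Thomason).
The 5-cycle (worlds w0,w1,w2,w3,w4 with w0→w1→w2→w3→w4→w0) is irreflexive, and the map sending every world to a single reflexive point • is a surjective bounded morphism (forth: every edge maps to (•,•); back: every world has a successor). So any modal formula valid on the 5-cycle is also valid on the reflexive point, which is not irreflexive.
So no modal formula (or set of formulas) defines exactly the irreflexive frames.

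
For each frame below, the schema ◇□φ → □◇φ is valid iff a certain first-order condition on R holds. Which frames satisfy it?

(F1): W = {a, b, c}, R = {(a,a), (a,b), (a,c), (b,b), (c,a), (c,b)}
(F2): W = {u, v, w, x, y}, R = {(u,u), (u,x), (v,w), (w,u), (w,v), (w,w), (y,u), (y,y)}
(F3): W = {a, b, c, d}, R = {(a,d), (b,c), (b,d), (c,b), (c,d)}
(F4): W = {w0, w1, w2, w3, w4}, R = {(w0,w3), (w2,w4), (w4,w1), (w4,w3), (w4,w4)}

The schema corresponds to convergence: ∀x ∀y ∀z (Rxy ∧ Rxz → ∃w (Ryw ∧ Rzw)).
(F1): ✓.
(F2): fails — Ruu and Rux but u and x have no common successor.
(F3): fails — Rad and Rad but d and d have no common successor.
(F4): fails — Rw0w3 and Rw0w3 but w3 and w3 have no common successor.

(F1)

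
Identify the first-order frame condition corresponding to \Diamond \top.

This is a form of the D axiom.
It corresponds to seriality: \forall x \exists y Rxy.

Seriality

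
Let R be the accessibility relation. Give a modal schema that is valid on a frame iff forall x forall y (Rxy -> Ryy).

□(□ψ → ψ)

The condition is shift-reflexivity. The T□ schema □(□ψ → ψ) defines it.
Suppose □(□ψ→ψ) is valid. Take Rxy and set V(ψ)={w : Ryw}. Then at y, □ψ holds; since □(□ψ→ψ) at x, □ψ→ψ at y, so ψ at y, i.e. Ryy.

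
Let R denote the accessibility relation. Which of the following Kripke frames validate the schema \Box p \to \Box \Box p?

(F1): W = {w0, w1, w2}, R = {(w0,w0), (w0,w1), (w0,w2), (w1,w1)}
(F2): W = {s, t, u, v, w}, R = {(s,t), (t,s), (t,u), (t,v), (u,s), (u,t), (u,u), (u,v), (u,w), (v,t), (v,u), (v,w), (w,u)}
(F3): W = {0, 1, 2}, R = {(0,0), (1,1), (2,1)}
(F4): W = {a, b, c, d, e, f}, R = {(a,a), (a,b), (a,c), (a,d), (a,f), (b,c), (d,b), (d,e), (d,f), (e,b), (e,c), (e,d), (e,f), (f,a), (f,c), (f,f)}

The schema corresponds to transitivity: \forall x \forall y \forall z (Rxy \wedge Ryz \to Rxz).
(F1): ✓.
(F2): fails — Rtv and Rvt but not Rtt.
(F3): ✓.
(F4): fails — Rde and Rec but not Rdc.

(F1), (F3)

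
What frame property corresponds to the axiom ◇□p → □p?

The Euclidean property

Replacing p by ¬p and contraposing gives the equivalent schema ◇p → □◇p.
Suppose ◇p→□◇p is valid. Take Rxy, Rxz and set V(p)={y}. Then ◇p at x, so □◇p at x, so ◇p at z, so some w with Rzw has p; w=y, i.e. Rzy. By symmetry of the argument, Ryz.
Conversely, any frame satisfying ∀x ∀y ∀z (Rxy ∧ Rxz → Ryz) validates the schema.
Frame condition: ∀x ∀y ∀z (Rxy ∧ Rxz → Ryz).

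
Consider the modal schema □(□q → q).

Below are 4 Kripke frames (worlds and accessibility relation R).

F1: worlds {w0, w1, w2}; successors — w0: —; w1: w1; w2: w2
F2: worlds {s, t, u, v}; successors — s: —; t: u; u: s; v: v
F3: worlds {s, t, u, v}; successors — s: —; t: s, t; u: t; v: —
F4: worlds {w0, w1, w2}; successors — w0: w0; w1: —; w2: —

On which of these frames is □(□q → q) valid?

F1, F4

The schema corresponds to shift-reflexivity: ∀x ∀y (Rxy → Ryy).
F1: ✓.
F2: fails — Rus but not Rss.
F3: fails — Rts but not Rss.
F4: ✓.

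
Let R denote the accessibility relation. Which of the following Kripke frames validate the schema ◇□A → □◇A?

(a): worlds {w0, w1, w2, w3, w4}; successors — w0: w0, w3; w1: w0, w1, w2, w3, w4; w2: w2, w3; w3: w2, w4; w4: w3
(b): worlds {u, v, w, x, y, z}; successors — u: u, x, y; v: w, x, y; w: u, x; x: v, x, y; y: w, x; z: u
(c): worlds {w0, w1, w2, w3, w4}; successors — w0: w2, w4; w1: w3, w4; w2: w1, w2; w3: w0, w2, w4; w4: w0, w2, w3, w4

The schema corresponds to convergence: ∀x ∀y ∀z (Rxy ∧ Rxz → ∃w (Ryw ∧ Rzw)).
(a): fails — Rw0w0 and Rw0w3 but w0 and w3 have no common successor.
(b): satisfies the condition.
(c): fails — Rw2w1 and Rw2w2 but w1 and w2 have no common successor.

(b)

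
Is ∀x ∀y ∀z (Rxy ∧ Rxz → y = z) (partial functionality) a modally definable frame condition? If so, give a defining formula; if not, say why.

Yes — defined by ◇q → □q

This is a Sahlqvist condition; the CD axiom ◇q → □q defines it.
Suppose ◇q→□q is valid. Take Rxy, Rxz and set V(q)={y}. Then ◇q at x, so □q at x, so q at z, i.e. z=y.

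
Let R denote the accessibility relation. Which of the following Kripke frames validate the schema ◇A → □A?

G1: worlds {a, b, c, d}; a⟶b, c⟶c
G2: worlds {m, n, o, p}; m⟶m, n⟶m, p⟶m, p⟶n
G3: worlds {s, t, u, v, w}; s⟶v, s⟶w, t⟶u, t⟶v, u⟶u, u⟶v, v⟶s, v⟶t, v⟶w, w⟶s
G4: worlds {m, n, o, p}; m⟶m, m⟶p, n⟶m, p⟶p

G1

The schema corresponds to partial functionality: ∀x ∀y ∀z (Rxy ∧ Rxz → y = z).
G1: holds.
G2: fails — p sees both m and n.
G3: fails — s sees both v and w.
G4: fails — m sees both m and p.
Valid on: G1.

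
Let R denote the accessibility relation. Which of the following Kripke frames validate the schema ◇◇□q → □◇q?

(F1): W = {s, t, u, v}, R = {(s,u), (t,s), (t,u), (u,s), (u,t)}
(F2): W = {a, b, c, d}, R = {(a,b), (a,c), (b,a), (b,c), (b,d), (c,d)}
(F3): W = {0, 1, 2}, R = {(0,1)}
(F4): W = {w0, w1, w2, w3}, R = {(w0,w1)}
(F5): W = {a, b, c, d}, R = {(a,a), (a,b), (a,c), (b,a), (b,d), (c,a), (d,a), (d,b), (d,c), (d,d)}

This is the axiom for a generalized confluence (Geach) condition; its first-order frame correspondent is ∀x ∀y ∀z ((xR²y ∧ xRz) → ∃w (yRw ∧ zRw)).
(F1): fails — sR²s, sRu but no w with sRw and uRw.
(F2): fails — aR²a, aRc but no w with aRw and cRw.
(F3): holds.
(F4): holds.
(F5): holds.

(F3), (F4), (F5)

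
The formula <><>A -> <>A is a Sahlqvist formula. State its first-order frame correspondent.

Equivalently (dual form): □A → □□A.
Suppose □A→□□A is valid. Take Rxy, Ryz and set V(A)={w : Rxw}. Then □A at x, so □□A at x, so □A at y, so A at z, i.e. Rxz.

transitivity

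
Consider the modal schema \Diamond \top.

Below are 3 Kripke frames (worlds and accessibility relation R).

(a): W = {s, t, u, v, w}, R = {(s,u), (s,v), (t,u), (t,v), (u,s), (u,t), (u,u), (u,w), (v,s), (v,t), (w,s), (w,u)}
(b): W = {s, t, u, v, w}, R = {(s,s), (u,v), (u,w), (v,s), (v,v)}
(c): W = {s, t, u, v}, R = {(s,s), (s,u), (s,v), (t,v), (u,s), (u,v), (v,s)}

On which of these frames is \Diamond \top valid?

The schema corresponds to seriality: \forall x \exists y Rxy.
(a): satisfies the condition.
(b): fails — world t has no successor.
(c): satisfies the condition.

(a), (c)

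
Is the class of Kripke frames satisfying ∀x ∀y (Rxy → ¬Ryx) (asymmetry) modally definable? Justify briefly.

No

If a class were modally definable it would be closed under surjective bounded morphisms (Goldblatt–Thomason).
The 3-cycle (worlds a,b,c with a→b→c→a) is asymmetric. Mapping every world to a single reflexive point • is a surjective bounded morphism, and the reflexive point is not asymmetric (R•• but asymmetry requires ¬R••).
So no modal formula (or set of formulas) defines exactly the asymmetric frames.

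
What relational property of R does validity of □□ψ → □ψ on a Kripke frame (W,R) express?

Density

Suppose □□ψ→□ψ is valid. Take Rxy and set V(ψ)={w : xR²w}. Then □□ψ at x, so □ψ at x, so ψ at y, i.e. ∃z(Rxz∧Rzy).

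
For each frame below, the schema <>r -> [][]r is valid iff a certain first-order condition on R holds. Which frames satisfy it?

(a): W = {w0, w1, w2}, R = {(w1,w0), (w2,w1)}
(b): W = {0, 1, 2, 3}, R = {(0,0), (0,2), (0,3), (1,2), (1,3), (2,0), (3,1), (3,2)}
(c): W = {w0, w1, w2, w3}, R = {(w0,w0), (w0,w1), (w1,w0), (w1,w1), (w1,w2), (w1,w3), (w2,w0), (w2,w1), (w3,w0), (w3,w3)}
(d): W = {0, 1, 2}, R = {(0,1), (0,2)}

(d)

Frame correspondent (Sahlqvist): forall x forall y forall z ((xRy & x R^2 z) -> exists w (y = w & z = w)) — i.e. a generalized confluence (Geach) condition.
(a): fails — w2Rw1, w2R²w0 but w1 ≠ w0.
(b): fails — 0R0, 0R²1 but 0 ≠ 1.
(c): fails — w0Rw0, w0R²w1 but w0 ≠ w1.
(d): satisfies the condition.
Valid on: (d).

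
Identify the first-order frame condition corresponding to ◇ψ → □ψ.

Suppose ◇ψ→□ψ is valid. Take Rxy, Rxz and set V(ψ)={y}. Then ◇ψ at x, so □ψ at x, so ψ at z, i.e. z=y.
Conversely, on a frame with partial functionality the schema holds at every world under every valuation.
Frame condition: ∀x ∀y ∀z (Rxy ∧ Rxz → y = z).

partial functionality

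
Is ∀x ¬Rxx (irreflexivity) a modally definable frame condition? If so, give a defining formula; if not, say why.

No

Any modally definable frame class is closed under surjective bounded morphisms.
The 2-cycle (worlds 0,1 with 0→1→0) is irreflexive, and the map sending every world to a single reflexive point • is a surjective bounded morphism (forth: every edge maps to (•,•); back: every world has a successor). So any modal formula valid on the 2-cycle is also valid on the reflexive point, which is not irreflexive.
So no modal formula (or set of formulas) defines exactly the irreflexive frames.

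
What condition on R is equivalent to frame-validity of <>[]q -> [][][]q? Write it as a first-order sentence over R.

This is a Sahlqvist (Geach-type) schema ◇^1□^1q → □^3◇^0q.
Minimal-valuation argument: fix x; take any y with xR^1y and any z with xR^3z. Set V(q) to the set of worlds R-reachable from y in exactly 1 step. Then □^1q holds at y, so the antecedent holds at x; validity forces ◇^0q at z, giving a w with zR^0w and yR^1w.
First-order correspondent: forall x forall y forall z ((xRy & x R^3 z) -> exists w (yRw & z = w)).

forall x forall y forall z ((xRy & x R^3 z) -> exists w (yRw & z = w))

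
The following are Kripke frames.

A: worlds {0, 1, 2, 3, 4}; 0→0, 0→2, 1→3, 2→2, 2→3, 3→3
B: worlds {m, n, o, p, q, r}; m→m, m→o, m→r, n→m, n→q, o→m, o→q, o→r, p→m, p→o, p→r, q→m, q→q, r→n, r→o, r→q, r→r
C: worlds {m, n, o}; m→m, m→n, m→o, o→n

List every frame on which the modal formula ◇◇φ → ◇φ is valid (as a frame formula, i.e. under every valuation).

This is the axiom for transitivity; its first-order frame correspondent is ∀x ∀y ∀z (Rxy ∧ Ryz → Rxz).
A: fails — R02 and R23 but not R03.
B: fails — Rom and Rmo but not Roo.
C: holds.

C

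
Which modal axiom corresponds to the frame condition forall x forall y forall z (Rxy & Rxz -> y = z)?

A defining formula is ◇ψ → □ψ (the CD axiom).
Suppose ◇ψ→□ψ is valid. Take Rxy, Rxz and set V(ψ)={y}. Then ◇ψ at x, so □ψ at x, so ψ at z, i.e. z=y.

◇ψ → □ψ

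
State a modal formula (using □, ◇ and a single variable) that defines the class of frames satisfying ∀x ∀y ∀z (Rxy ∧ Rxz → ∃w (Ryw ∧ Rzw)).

This is convergence; the standard corresponding axiom is .2: ◇□p → □◇p.
Suppose ◇□p→□◇p is valid. Take Rxy, Rxz and set V(p)={w : Ryw}. Then □p at y so ◇□p at x, so □◇p at x, so ◇p at z, giving w with Rzw and Ryw.

◇□p → □◇p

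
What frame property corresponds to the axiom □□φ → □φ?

Density

Suppose □□φ→□φ is valid. Take Rxy and set V(φ)={w : xR²w}. Then □□φ at x, so □φ at x, so φ at y, i.e. ∃z(Rxz∧Rzy).
Conversely, any frame satisfying ∀x ∀y (Rxy → ∃z (Rxz ∧ Rzy)) validates the schema.
So the correspondent is density.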